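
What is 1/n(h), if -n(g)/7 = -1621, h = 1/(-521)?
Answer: 1/11347 ≈ 8.8129e-5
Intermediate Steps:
h = -1/521 ≈ -0.0019194
n(g) = 11347 (n(g) = -7*(-1621) = 11347)
1/n(h) = 1/11347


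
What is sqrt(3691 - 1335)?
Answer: 2*sqrt(589) ≈ 48.539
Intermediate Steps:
sqrt(3691 - 1335) = sqrt(2356) = 2*sqrt(589)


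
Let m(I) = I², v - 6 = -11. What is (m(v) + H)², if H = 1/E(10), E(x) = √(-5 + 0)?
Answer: (125 - I*√5)²/25 ≈ 624.8 - 22.361*I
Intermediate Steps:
v = -5 (v = 6 - 11 = -5)
E(x) = I*√5 (E(x) = √(-5) = I*√5)
H = -I*√5/5 (H = 1/(I*√5) = -I*√5/5 ≈ -0.44721*I)
(m(v) + H)² = ((-5)² - I*√5/5)² = (25 - I*√5/5)²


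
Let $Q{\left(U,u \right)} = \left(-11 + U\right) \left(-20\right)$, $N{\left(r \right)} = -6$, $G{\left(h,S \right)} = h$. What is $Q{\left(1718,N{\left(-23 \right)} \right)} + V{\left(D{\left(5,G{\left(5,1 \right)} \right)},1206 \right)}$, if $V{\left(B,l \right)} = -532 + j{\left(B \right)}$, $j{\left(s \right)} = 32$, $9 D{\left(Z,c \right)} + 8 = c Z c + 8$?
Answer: $-34640$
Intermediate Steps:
$D{\left(Z,c \right)} = \frac{Z c^{2}}{9}$ ($D{\left(Z,c \right)} = - \frac{8}{9} + \frac{c Z c + 8}{9} = - \frac{8}{9} + \frac{Z c c + 8}{9} = - \frac{8}{9} + \frac{Z c^{2} + 8}{9} = - \frac{8}{9} + \frac{8 + Z c^{2}}{9} = - \frac{8}{9} + \left(\frac{8}{9} + \frac{Z c^{2}}{9}\right) = \frac{Z c^{2}}{9}$)
$Q{\left(U,u \right)} = 220 - 20 U$
$V{\left(B,l \right)} = -500$ ($V{\left(B,l \right)} = -532 + 32 = -500$)
$Q{\left(1718,N{\left(-23 \right)} \right)} + V{\left(D{\left(5,G{\left(5,1 \right)} \right)},1206 \right)} = \left(220 - 34360\right) - 500 = -34140 - 500 = -34640$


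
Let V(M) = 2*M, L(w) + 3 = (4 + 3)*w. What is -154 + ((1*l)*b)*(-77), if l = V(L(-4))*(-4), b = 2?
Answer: -38346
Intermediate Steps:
L(w) = -3 + 7*w (L(w) = -3 + (4 + 3)*w = -3 + 7*w)
l = 248 (l = (2*(-3 + 7*(-4)))*(-4) = (2*(-3 - 28))*(-4) = (2*(-31))*(-4) = -62*(-4) = 248)
-154 + ((1*l)*b)*(-77) = -154 + ((1*248)*2)*(-77) = -154 + (248*2)*(-77) = -154 + 496*(-77) = -154 - 38192 = -38346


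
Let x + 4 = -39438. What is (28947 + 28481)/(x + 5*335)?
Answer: -57428/37767 ≈ -1.5206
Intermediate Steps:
x = -39442 (x = -4 - 39438 = -39442)
(28947 + 28481)/(x + 5*335) = (28947 + 28481)/(-39442 + 5*335) = 57428/(-39442 + 1675) = 57428/(-37767) = 57428*(-1/37767) = -57428/37767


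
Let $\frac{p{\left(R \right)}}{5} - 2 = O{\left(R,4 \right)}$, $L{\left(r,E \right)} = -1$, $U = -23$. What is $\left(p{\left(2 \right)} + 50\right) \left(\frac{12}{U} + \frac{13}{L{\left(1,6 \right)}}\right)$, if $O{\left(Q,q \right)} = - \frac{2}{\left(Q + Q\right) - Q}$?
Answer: $- \frac{17105}{23} \approx -743.7$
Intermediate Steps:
$O{\left(Q,q \right)} = - \frac{2}{Q}$ ($O{\left(Q,q \right)} = - \frac{2}{2 Q - Q} = - \frac{2}{Q}$)
$p{\left(R \right)} = 10 - \frac{10}{R}$ ($p{\left(R \right)} = 10 + 5 \left(- \frac{2}{R}\right) = 10 - \frac{10}{R}$)
$\left(p{\left(2 \right)} + 50\right) \left(\frac{12}{U} + \frac{13}{L{\left(1,6 \right)}}\right) = \left(\left(10 - \frac{10}{2}\right) + 50\right) \left(\frac{12}{-23} + \frac{13}{-1}\right) = \left(\left(10 - 5\right) + 50\right) \left(12 \left(- \frac{1}{23}\right) + 13 \left(-1\right)\right) = \left(\left(10 - 5\right) + 50\right) \left(- \frac{12}{23} - 13\right) = \left(5 + 50\right) \left(- \frac{311}{23}\right) = 55 \left(- \frac{311}{23}\right) = - \frac{17105}{23}$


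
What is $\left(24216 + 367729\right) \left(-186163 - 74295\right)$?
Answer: $-102085210810$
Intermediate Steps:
$\left(24216 + 367729\right) \left(-186163 - 74295\right) = 391945 \left(-260458\right) = -102085210810$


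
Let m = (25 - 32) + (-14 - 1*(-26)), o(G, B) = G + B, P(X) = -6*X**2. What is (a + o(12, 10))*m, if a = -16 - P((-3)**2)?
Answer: 2460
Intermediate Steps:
o(G, B) = B + G
m = 5 (m = -7 + (-14 + 26) = -7 + 12 = 5)
a = 470 (a = -16 - (-6)*((-3)**2)**2 = -16 - (-6)*9**2 = -16 - (-6)*81 = -16 - 1*(-486) = -16 + 486 = 470)
(a + o(12, 10))*m = (470 + (10 + 12))*5 = (470 + 22)*5 = 492*5 = 2460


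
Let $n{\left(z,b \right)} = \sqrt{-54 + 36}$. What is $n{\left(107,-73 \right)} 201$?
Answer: $603 i \sqrt{2} \approx 852.77 i$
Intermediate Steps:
$n{\left(z,b \right)} = 3 i \sqrt{2}$ ($n{\left(z,b \right)} = \sqrt{-18} = 3 i \sqrt{2}$)
$n{\left(107,-73 \right)} 201 = 3 i \sqrt{2} \cdot 201 = 603 i \sqrt{2}$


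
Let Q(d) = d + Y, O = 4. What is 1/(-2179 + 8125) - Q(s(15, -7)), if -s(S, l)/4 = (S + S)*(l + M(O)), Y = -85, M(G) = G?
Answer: -1635149/5946 ≈ -275.00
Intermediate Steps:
s(S, l) = -8*S*(4 + l) (s(S, l) = -4*(S + S)*(l + 4) = -4*2*S*(4 + l) = -8*S*(4 + l))
Q(d) = -85 + d (Q(d) = d - 85 = -85 + d)
1/(-2179 + 8125) - Q(s(15, -7)) = 1/(-2179 + 8125) - (-85 - 8*15*(4 - 7)) = 1/5946 - (-85 - 8*15*(-3)) = 1/5946 - (-85 + 360) = 1/5946 - 1*275 = 1/5946 - 275 = -1635149/5946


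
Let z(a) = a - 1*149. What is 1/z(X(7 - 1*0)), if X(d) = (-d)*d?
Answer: -1/198 ≈ -0.0050505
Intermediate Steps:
X(d) = -d²
z(a) = -149 + a (z(a) = a - 149 = -149 + a)
1/z(X(7 - 1*0)) = 1/(-149 - (7 - 1*0)²) = 1/(-149 - (7 + 0)²) = 1/(-149 - 1*7²) = 1/(-149 - 1*49) = 1/(-149 - 49) = 1/(-198) = -1/198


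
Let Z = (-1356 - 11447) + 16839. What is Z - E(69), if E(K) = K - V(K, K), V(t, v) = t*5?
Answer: 4312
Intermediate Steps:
V(t, v) = 5*t
Z = 4036 (Z = -12803 + 16839 = 4036)
E(K) = -4*K (E(K) = K - 5*K = -4*K)
Z - E(69) = 4036 - (-4)*69 = 4036 - 1*(-276) = 4036 + 276 = 4312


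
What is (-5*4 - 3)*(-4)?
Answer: 92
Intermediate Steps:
(-5*4 - 3)*(-4) = (-20 - 3)*(-4) = -23*(-4) = 92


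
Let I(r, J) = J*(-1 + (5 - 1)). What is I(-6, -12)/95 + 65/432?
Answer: -9377/41040 ≈ -0.22848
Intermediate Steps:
I(r, J) = 3*J (I(r, J) = J*(-1 + 4) = J*3 = 3*J)
I(-6, -12)/95 + 65/432 = (3*(-12))/95 + 65/432 = -36*1/95 + 65*(1/432) = -36/95 + 65/432 = -9377/41040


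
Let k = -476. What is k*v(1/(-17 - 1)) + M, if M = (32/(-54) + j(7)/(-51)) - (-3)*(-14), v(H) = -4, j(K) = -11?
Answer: 854485/459 ≈ 1861.6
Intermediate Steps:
M = -19451/459 (M = (32/(-54) - 11/(-51)) - (-3)*(-14) = (32*(-1/54) - 11*(-1/51)) - 1*42 = (-16/27 + 11/51) - 42 = -173/459 - 42 = -19451/459 ≈ -42.377)
k*v(1/(-17 - 1)) + M = -476*(-4) - 19451/459 = 1904 - 19451/459 = 854485/459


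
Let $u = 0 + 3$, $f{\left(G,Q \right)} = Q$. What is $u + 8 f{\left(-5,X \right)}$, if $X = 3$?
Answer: $27$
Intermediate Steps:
$u = 3$
$u + 8 f{\left(-5,X \right)} = 3 + 8 \cdot 3 = 3 + 24 = 27$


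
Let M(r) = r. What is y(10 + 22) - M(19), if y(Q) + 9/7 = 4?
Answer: -114/7 ≈ -16.286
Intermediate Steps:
y(Q) = 19/7 (y(Q) = -9/7 + 4 = 19/7)
y(10 + 22) - M(19) = 19/7 - 1*19 = 19/7 - 19 = -114/7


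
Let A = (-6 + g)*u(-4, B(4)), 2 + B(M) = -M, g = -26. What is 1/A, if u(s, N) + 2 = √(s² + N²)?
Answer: -1/768 - √13/768 ≈ -0.0059968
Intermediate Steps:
B(M) = -2 - M
u(s, N) = -2 + √(N² + s²) (u(s, N) = -2 + √(s² + N²) = -2 + √(N² + s²))
A = 64 - 64*√13 (A = (-6 - 26)*(-2 + √((-2 - 1*4)² + (-4)²)) = -32*(-2 + √((-2 - 4)² + 16)) = -32*(-2 + √((-6)² + 16)) = -32*(-2 + √(36 + 16)) = -32*(-2 + √52) = -32*(-2 + 2*√13) = 64 - 64*√13 ≈ -166.76)
1/A = 1/(64 - 64*√13)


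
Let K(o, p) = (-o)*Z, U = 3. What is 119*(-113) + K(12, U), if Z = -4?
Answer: -13399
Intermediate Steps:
K(o, p) = 4*o (K(o, p) = -o*(-4) = 4*o)
119*(-113) + K(12, U) = 119*(-113) + 4*12 = -13447 + 48 = -13399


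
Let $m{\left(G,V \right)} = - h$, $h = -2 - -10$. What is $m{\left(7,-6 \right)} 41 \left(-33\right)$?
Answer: $10824$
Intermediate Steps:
$h = 8$ ($h = -2 + 10 = 8$)
$m{\left(G,V \right)} = -8$ ($m{\left(G,V \right)} = \left(-1\right) 8 = -8$)
$m{\left(7,-6 \right)} 41 \left(-33\right) = \left(-8\right) 41 \left(-33\right) = \left(-328\right) \left(-33\right) = 10824$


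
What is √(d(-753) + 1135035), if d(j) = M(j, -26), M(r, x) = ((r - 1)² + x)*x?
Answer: I*√13645705 ≈ 3694.0*I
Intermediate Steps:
M(r, x) = x*(x + (-1 + r)²) (M(r, x) = ((-1 + r)² + x)*x = (x + (-1 + r)²)*x = x*(x + (-1 + r)²))
d(j) = 676 - 26*(-1 + j)² (d(j) = -26*(-26 + (-1 + j)²) = 676 - 26*(-1 + j)²)
√(d(-753) + 1135035) = √((676 - 26*(-1 - 753)²) + 1135035) = √((676 - 26*(-754)²) + 1135035) = √((676 - 26*568516) + 1135035) = √((676 - 14781416) + 1135035) = √(-14780740 + 1135035) = √(-13645705) = I*√13645705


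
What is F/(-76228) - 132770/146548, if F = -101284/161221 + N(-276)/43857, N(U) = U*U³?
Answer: -2898058890526156307/1097039982621704594 ≈ -2.6417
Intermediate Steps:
N(U) = U⁴
F = 103947336906812/785629933 (F = -101284/161221 + (-276)⁴/43857 = -101284*1/161221 + 5802782976*(1/43857) = -101284/161221 + 644753664/4873 = 103947336906812/785629933 ≈ 1.3231e+5)
F/(-76228) - 132770/146548 = (103947336906812/785629933)/(-76228) - 132770/146548 = (103947336906812/785629933)*(-1/76228) - 132770*1/146548 = -25986834226703/14971749633181 - 66385/73274 = -2898058890526156307/1097039982621704594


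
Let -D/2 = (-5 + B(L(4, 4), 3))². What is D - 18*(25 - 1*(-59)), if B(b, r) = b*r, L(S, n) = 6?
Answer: -1850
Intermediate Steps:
D = -338 (D = -2*(-5 + 6*3)² = -2*(-5 + 18)² = -2*13² = -2*169 = -338)
D - 18*(25 - 1*(-59)) = -338 - 18*(25 - 1*(-59)) = -338 - 18*(25 + 59) = -338 - 18*84 = -338 - 1512 = -1850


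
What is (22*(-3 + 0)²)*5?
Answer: 990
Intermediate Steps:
(22*(-3 + 0)²)*5 = (22*(-3)²)*5 = (22*9)*5 = 198*5 = 990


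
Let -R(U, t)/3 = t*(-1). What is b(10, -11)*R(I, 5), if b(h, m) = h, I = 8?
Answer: 150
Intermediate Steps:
R(U, t) = 3*t (R(U, t) = -3*t*(-1) = -(-3)*t = 3*t)
b(10, -11)*R(I, 5) = 10*(3*5) = 10*15 = 150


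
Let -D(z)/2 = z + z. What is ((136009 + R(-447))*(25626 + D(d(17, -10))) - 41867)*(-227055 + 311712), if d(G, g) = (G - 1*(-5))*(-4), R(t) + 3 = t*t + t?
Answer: 737544316368309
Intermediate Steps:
R(t) = -3 + t + t**2 (R(t) = -3 + (t*t + t) = -3 + (t**2 + t) = -3 + (t + t**2) = -3 + t + t**2)
d(G, g) = -20 - 4*G (d(G, g) = (G + 5)*(-4) = (5 + G)*(-4) = -20 - 4*G)
D(z) = -4*z (D(z) = -2*(z + z) = -4*z)
((136009 + R(-447))*(25626 + D(d(17, -10))) - 41867)*(-227055 + 311712) = ((136009 + (-3 - 447 + (-447)**2))*(25626 - 4*(-20 - 4*17)) - 41867)*(-227055 + 311712) = ((136009 + (-3 - 447 + 199809))*(25626 - 4*(-20 - 68)) - 41867)*84657 = ((136009 + 199359)*(25626 - 4*(-88)) - 41867)*84657 = (335368*(25626 + 352) - 41867)*84657 = (335368*25978 - 41867)*84657 = (8712189904 - 41867)*84657 = 8712148037*84657 = 737544316368309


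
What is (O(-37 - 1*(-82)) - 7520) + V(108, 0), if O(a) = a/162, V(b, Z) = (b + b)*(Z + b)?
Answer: 284549/18 ≈ 15808.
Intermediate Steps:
V(b, Z) = 2*b*(Z + b) (V(b, Z) = (2*b)*(Z + b) = 2*b*(Z + b))
O(a) = a/162 (O(a) = a*(1/162) = a/162)
(O(-37 - 1*(-82)) - 7520) + V(108, 0) = ((-37 - 1*(-82))/162 - 7520) + 2*108*(0 + 108) = ((-37 + 82)/162 - 7520) + 2*108*108 = ((1/162)*45 - 7520) + 23328 = (5/18 - 7520) + 23328 = -135355/18 + 23328 = 284549/18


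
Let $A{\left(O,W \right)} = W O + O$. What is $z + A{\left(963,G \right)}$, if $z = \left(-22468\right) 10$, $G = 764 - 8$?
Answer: $504311$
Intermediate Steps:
$G = 756$ ($G = 764 - 8 = 756$)
$A{\left(O,W \right)} = O + O W$ ($A{\left(O,W \right)} = O W + O = O + O W$)
$z = -224680$
$z + A{\left(963,G \right)} = -224680 + 963 \left(1 + 756\right) = -224680 + 963 \cdot 757 = -224680 + 728991 = 504311$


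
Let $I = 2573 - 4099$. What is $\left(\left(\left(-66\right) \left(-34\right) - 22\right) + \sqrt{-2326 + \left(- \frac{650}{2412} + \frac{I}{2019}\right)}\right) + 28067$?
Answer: $30289 + \frac{i \sqrt{170326938644030}}{270546} \approx 30289.0 + 48.239 i$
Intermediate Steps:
$I = -1526$ ($I = 2573 - 4099 = -1526$)
$\left(\left(\left(-66\right) \left(-34\right) - 22\right) + \sqrt{-2326 + \left(- \frac{650}{2412} + \frac{I}{2019}\right)}\right) + 28067 = \left(\left(\left(-66\right) \left(-34\right) - 22\right) + \sqrt{-2326 - \left(\frac{325}{1206} + \frac{1526}{2019}\right)}\right) + 28067 = \left(\left(2244 - 22\right) + \sqrt{-2326 - \frac{832177}{811638}}\right) + 28067 = \left(2222 + \sqrt{-2326 - \frac{832177}{811638}}\right) + 28067 = \left(2222 + \sqrt{- \frac{1888702165}{811638}}\right) + 28067 = \left(2222 + \frac{i \sqrt{170326938644030}}{270546}\right) + 28067 = 30289 + \frac{i \sqrt{170326938644030}}{270546}$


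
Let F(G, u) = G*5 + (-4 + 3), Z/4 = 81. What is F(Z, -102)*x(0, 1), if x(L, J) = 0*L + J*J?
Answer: 1619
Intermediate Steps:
Z = 324 (Z = 4*81 = 324)
F(G, u) = -1 + 5*G (F(G, u) = 5*G - 1 = -1 + 5*G)
x(L, J) = J² (x(L, J) = 0 + J² = J²)
F(Z, -102)*x(0, 1) = (-1 + 5*324)*1² = (-1 + 1620)*1 = 1619*1 = 1619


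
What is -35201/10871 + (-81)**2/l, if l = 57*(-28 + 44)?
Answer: 13073773/3304784 ≈ 3.9560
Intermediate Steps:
l = 912 (l = 57*16 = 912)
-35201/10871 + (-81)**2/l = -35201/10871 + (-81)**2/912 = -35201*1/10871 + 6561*(1/912) = -35201/10871 + 2187/304 = 13073773/3304784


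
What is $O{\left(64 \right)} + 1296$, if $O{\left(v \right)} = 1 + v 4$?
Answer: $1553$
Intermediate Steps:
$O{\left(v \right)} = 1 + 4 v$
$O{\left(64 \right)} + 1296 = \left(1 + 4 \cdot 64\right) + 1296 = \left(1 + 256\right) + 1296 = 257 + 1296 = 1553$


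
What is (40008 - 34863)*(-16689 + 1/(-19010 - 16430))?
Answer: -608610447669/7088 ≈ -8.5865e+7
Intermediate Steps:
(40008 - 34863)*(-16689 + 1/(-19010 - 16430)) = 5145*(-16689 + 1/(-35440)) = 5145*(-16689 - 1/35440) = 5145*(-591458161/35440) = -608610447669/7088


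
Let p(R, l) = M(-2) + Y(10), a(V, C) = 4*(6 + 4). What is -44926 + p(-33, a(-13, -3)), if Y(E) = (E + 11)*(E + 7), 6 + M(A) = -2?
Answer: -44577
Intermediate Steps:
M(A) = -8 (M(A) = -6 - 2 = -8)
a(V, C) = 40 (a(V, C) = 4*10 = 40)
Y(E) = (7 + E)*(11 + E) (Y(E) = (11 + E)*(7 + E) = (7 + E)*(11 + E))
p(R, l) = 349 (p(R, l) = -8 + (77 + 10² + 18*10) = -8 + (77 + 100 + 180) = -8 + 357 = 349)
-44926 + p(-33, a(-13, -3)) = -44926 + 349 = -44577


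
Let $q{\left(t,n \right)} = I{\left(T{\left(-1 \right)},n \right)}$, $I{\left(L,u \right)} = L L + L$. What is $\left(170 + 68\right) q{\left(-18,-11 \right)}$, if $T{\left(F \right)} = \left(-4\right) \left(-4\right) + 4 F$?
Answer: $37128$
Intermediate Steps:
$T{\left(F \right)} = 16 + 4 F$
$I{\left(L,u \right)} = L + L^{2}$ ($I{\left(L,u \right)} = L^{2} + L = L + L^{2}$)
$q{\left(t,n \right)} = 156$ ($q{\left(t,n \right)} = \left(16 + 4 \left(-1\right)\right) \left(1 + \left(16 + 4 \left(-1\right)\right)\right) = \left(16 - 4\right) \left(1 + \left(16 - 4\right)\right) = 12 \left(1 + 12\right) = 12 \cdot 13 = 156$)
$\left(170 + 68\right) q{\left(-18,-11 \right)} = \left(170 + 68\right) 156 = 238 \cdot 156 = 37128$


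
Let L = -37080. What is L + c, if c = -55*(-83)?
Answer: -32515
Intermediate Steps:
c = 4565
L + c = -37080 + 4565 = -32515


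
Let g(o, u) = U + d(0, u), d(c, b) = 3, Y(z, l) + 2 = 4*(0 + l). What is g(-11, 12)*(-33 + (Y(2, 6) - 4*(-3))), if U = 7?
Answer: 10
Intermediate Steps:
Y(z, l) = -2 + 4*l (Y(z, l) = -2 + 4*(0 + l) = -2 + 4*l)
g(o, u) = 10 (g(o, u) = 7 + 3 = 10)
g(-11, 12)*(-33 + (Y(2, 6) - 4*(-3))) = 10*(-33 + ((-2 + 4*6) - 4*(-3))) = 10*(-33 + ((-2 + 24) + 12)) = 10*(-33 + (22 + 12)) = 10*(-33 + 34) = 10*1 = 10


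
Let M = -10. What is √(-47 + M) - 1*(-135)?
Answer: 135 + I*√57 ≈ 135.0 + 7.5498*I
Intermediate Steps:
√(-47 + M) - 1*(-135) = √(-47 - 10) - 1*(-135) = √(-57) + 135 = I*√57 + 135 = 135 + I*√57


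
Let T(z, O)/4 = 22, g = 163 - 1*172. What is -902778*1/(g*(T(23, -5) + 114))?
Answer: 150463/303 ≈ 496.58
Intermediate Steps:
g = -9 (g = 163 - 172 = -9)
T(z, O) = 88 (T(z, O) = 4*22 = 88)
-902778*1/(g*(T(23, -5) + 114)) = -902778*(-1/(9*(88 + 114))) = -902778/((-9*202)) = -902778/(-1818) = -902778*(-1/1818) = 150463/303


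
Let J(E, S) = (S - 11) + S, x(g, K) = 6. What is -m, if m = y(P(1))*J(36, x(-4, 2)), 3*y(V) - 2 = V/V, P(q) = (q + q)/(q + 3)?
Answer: -1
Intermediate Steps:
J(E, S) = -11 + 2*S (J(E, S) = (-11 + S) + S = -11 + 2*S)
P(q) = 2*q/(3 + q) (P(q) = (2*q)/(3 + q) = 2*q/(3 + q))
y(V) = 1 (y(V) = ⅔ + (V/V)/3 = ⅔ + (⅓)*1 = ⅔ + ⅓ = 1)
m = 1 (m = 1*(-11 + 2*6) = 1*(-11 + 12) = 1*1 = 1)
-m = -1*1 = -1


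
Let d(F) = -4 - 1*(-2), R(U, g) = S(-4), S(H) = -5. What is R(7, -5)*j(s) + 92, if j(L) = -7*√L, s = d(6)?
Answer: 92 + 35*I*√2 ≈ 92.0 + 49.497*I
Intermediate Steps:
R(U, g) = -5
d(F) = -2 (d(F) = -4 + 2 = -2)
s = -2
R(7, -5)*j(s) + 92 = -(-35)*√(-2) + 92 = -(-35)*I*√2 + 92 = 35*I*√2 + 92 = 92 + 35*I*√2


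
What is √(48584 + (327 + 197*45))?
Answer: 4*√3611 ≈ 240.37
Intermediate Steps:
√(48584 + (327 + 197*45)) = √(48584 + (327 + 8865)) = √(48584 + 9192) = √57776 = 4*√3611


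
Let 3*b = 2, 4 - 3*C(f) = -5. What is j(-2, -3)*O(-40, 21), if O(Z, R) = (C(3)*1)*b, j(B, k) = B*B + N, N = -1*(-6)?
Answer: 20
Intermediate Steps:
N = 6
C(f) = 3 (C(f) = 4/3 - ⅓*(-5) = 4/3 + 5/3 = 3)
b = ⅔ (b = (⅓)*2 = ⅔ ≈ 0.66667)
j(B, k) = 6 + B² (j(B, k) = B*B + 6 = B² + 6 = 6 + B²)
O(Z, R) = 2 (O(Z, R) = (3*1)*(⅔) = 3*(⅔) = 2)
j(-2, -3)*O(-40, 21) = (6 + (-2)²)*2 = (6 + 4)*2 = 10*2 = 20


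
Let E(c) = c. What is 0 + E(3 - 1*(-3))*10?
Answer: 60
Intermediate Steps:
0 + E(3 - 1*(-3))*10 = 0 + (3 - 1*(-3))*10 = 0 + (3 + 3)*10 = 0 + 6*10 = 0 + 60 = 60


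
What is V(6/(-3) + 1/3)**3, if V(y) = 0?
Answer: 0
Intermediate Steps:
V(6/(-3) + 1/3)**3 = 0**3 = 0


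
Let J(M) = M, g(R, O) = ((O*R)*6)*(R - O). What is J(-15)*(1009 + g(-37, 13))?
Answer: -2179635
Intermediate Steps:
g(R, O) = 6*O*R*(R - O) (g(R, O) = (6*O*R)*(R - O) = 6*O*R*(R - O))
J(-15)*(1009 + g(-37, 13)) = -15*(1009 + 6*13*(-37)*(-37 - 1*13)) = -15*(1009 + 6*13*(-37)*(-37 - 13)) = -15*(1009 + 6*13*(-37)*(-50)) = -15*(1009 + 144300) = -15*145309 = -2179635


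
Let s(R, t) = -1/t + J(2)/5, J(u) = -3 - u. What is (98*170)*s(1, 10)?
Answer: -18326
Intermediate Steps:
s(R, t) = -1 - 1/t (s(R, t) = -1/t + (-3 - 1*2)/5 = -1/t + (-3 - 2)*(1/5) = -1/t - 5*1/5 = -1/t - 1 = -1 - 1/t)
(98*170)*s(1, 10) = (98*170)*((-1 - 1*10)/10) = 16660*((-1 - 10)/10) = 16660*((1/10)*(-11)) = 16660*(-11/10) = -18326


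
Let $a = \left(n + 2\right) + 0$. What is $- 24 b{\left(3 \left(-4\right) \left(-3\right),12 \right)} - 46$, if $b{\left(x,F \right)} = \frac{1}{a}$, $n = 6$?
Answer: $-49$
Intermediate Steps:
$a = 8$ ($a = \left(6 + 2\right) + 0 = 8 + 0 = 8$)
$b{\left(x,F \right)} = \frac{1}{8}$
$- 24 b{\left(3 \left(-4\right) \left(-3\right),12 \right)} - 46 = \left(-24\right) \frac{1}{8} - 46 = -3 - 46 = -49$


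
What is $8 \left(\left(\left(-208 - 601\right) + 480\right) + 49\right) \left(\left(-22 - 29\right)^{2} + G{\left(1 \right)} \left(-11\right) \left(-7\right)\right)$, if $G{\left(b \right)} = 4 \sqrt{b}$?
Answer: $-6516160$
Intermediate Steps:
$8 \left(\left(\left(-208 - 601\right) + 480\right) + 49\right) \left(\left(-22 - 29\right)^{2} + G{\left(1 \right)} \left(-11\right) \left(-7\right)\right) = 8 \left(\left(\left(-208 - 601\right) + 480\right) + 49\right) \left(\left(-22 - 29\right)^{2} + 4 \sqrt{1} \left(-11\right) \left(-7\right)\right) = 8 \left(\left(-809 + 480\right) + 49\right) \left(\left(-51\right)^{2} + 4 \cdot 1 \left(-11\right) \left(-7\right)\right) = 8 \left(-329 + 49\right) \left(2601 + 4 \left(-11\right) \left(-7\right)\right) = 8 \left(- 280 \left(2601 - -308\right)\right) = 8 \left(- 280 \left(2601 + 308\right)\right) = 8 \left(\left(-280\right) 2909\right) = 8 \left(-814520\right) = -6516160$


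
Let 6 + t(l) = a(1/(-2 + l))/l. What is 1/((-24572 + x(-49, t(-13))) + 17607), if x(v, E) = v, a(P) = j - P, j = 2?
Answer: -1/7014 ≈ -0.00014257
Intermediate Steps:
a(P) = 2 - P
t(l) = -6 + (2 - 1/(-2 + l))/l
1/((-24572 + x(-49, t(-13))) + 17607) = 1/((-24572 - 49) + 17607) = 1/(-24621 + 17607) = 1/(-7014) = -1/7014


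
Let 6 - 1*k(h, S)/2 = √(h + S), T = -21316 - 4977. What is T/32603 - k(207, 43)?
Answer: -417529/32603 + 10*√10 ≈ 18.816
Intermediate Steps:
T = -26293
k(h, S) = 12 - 2*√(S + h) (k(h, S) = 12 - 2*√(h + S) = 12 - 2*√(S + h))
T/32603 - k(207, 43) = -26293/32603 - (12 - 2*√(43 + 207)) = -26293*1/32603 - (12 - 10*√10) = -26293/32603 - (12 - 10*√10) = -26293/32603 + (-12 + 10*√10) = -417529/32603 + 10*√10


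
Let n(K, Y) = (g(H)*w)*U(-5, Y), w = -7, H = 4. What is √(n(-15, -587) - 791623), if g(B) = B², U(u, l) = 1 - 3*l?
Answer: 7*I*√20183 ≈ 994.47*I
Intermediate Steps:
n(K, Y) = -112 + 336*Y (n(K, Y) = (4²*(-7))*(1 - 3*Y) = (16*(-7))*(1 - 3*Y) = -112*(1 - 3*Y) = -112 + 336*Y)
√(n(-15, -587) - 791623) = √((-112 + 336*(-587)) - 791623) = √((-112 - 197232) - 791623) = √(-197344 - 791623) = √(-988967) = 7*I*√20183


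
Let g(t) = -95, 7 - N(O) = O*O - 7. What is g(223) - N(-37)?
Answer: 1260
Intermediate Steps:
N(O) = 14 - O² (N(O) = 7 - (O*O - 7) = 7 - (O² - 7) = 7 - (-7 + O²) = 7 + (7 - O²) = 14 - O²)
g(223) - N(-37) = -95 - (14 - 1*(-37)²) = -95 - (14 - 1*1369) = -95 - (14 - 1369) = -95 - 1*(-1355) = -95 + 1355 = 1260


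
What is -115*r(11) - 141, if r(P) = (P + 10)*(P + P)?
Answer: -53271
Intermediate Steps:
r(P) = 2*P*(10 + P) (r(P) = (10 + P)*(2*P) = 2*P*(10 + P))
-115*r(11) - 141 = -230*11*(10 + 11) - 141 = -230*11*21 - 141 = -115*462 - 141 = -53130 - 141 = -53271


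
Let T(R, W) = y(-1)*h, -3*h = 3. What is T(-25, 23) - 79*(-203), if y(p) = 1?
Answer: 16036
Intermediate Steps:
h = -1 (h = -1/3*3 = -1)
T(R, W) = -1 (T(R, W) = 1*(-1) = -1)
T(-25, 23) - 79*(-203) = -1 - 79*(-203) = -1 + 16037 = 16036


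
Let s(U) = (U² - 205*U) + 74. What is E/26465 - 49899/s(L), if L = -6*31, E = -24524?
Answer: -621184847/385330400 ≈ -1.6121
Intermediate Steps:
L = -186
s(U) = 74 + U² - 205*U
E/26465 - 49899/s(L) = -24524/26465 - 49899/(74 + (-186)² - 205*(-186)) = -24524*1/26465 - 49899/(74 + 34596 + 38130) = -24524/26465 - 49899/72800 = -621184847/385330400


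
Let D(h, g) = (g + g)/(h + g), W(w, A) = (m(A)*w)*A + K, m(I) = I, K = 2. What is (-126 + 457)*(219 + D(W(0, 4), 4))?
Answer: 218791/3 ≈ 72930.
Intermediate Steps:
W(w, A) = 2 + w*A² (W(w, A) = (A*w)*A + 2 = w*A² + 2 = 2 + w*A²)
D(h, g) = 2*g/(g + h) (D(h, g) = (2*g)/(g + h) = 2*g/(g + h))
(-126 + 457)*(219 + D(W(0, 4), 4)) = (-126 + 457)*(219 + 2*4/(4 + (2 + 0*4²))) = 331*(219 + 2*4/(4 + (2 + 0*16))) = 331*(219 + 2*4/(4 + (2 + 0))) = 331*(219 + 2*4/(4 + 2)) = 331*(219 + 2*4/6) = 331*(219 + 2*4*(⅙)) = 331*(219 + 4/3) = 331*(661/3) = 218791/3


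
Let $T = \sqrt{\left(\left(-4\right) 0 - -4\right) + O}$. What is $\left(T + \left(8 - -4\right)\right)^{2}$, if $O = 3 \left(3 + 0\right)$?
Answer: $\left(12 + \sqrt{13}\right)^{2} \approx 243.53$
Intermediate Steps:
$O = 9$ ($O = 3 \cdot 3 = 9$)
$T = \sqrt{13}$ ($T = \sqrt{\left(\left(-4\right) 0 - -4\right) + 9} = \sqrt{\left(0 + 4\right) + 9} = \sqrt{4 + 9} = \sqrt{13} \approx 3.6056$)
$\left(T + \left(8 - -4\right)\right)^{2} = \left(\sqrt{13} + \left(8 - -4\right)\right)^{2} = \left(\sqrt{13} + \left(8 + 4\right)\right)^{2} = \left(\sqrt{13} + 12\right)^{2} = \left(12 + \sqrt{13}\right)^{2}$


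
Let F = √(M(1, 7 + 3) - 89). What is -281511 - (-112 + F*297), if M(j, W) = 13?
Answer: -281399 - 594*I*√19 ≈ -2.814e+5 - 2589.2*I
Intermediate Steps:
F = 2*I*√19 (F = √(13 - 89) = √(-76) = 2*I*√19 ≈ 8.7178*I)
-281511 - (-112 + F*297) = -281511 - (-112 + (2*I*√19)*297) = -281511 - (-112 + 594*I*√19) = -281511 + (112 - 594*I*√19) = -281399 - 594*I*√19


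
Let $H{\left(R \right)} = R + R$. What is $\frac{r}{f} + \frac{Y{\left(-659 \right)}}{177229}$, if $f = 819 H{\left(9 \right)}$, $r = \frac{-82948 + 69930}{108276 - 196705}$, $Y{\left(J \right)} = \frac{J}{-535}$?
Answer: $\frac{80516161532}{4754078425241145} \approx 1.6936 \cdot 10^{-5}$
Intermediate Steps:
$Y{\left(J \right)} = - \frac{J}{535}$ ($Y{\left(J \right)} = J \left(- \frac{1}{535}\right) = - \frac{J}{535}$)
$H{\left(R \right)} = 2 R$
$r = \frac{13018}{88429}$ ($r = - \frac{13018}{-88429} = \left(-13018\right) \left(- \frac{1}{88429}\right) = \frac{13018}{88429} \approx 0.14721$)
$f = 14742$ ($f = 819 \cdot 2 \cdot 9 = 819 \cdot 18 = 14742$)
$\frac{r}{f} + \frac{Y{\left(-659 \right)}}{177229} = \frac{13018}{88429 \cdot 14742} + \frac{\left(- \frac{1}{535}\right) \left(-659\right)}{177229} = \frac{13018}{88429} \cdot \frac{1}{14742} + \frac{659}{535} \cdot \frac{1}{177229} = \frac{6509}{651810159} + \frac{659}{94817515} = \frac{80516161532}{4754078425241145}$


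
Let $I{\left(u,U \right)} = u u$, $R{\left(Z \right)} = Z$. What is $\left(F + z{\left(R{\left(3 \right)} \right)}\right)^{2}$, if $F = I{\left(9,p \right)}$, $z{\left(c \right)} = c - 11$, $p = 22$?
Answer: $5329$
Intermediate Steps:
$z{\left(c \right)} = -11 + c$ ($z{\left(c \right)} = c - 11 = -11 + c$)
$I{\left(u,U \right)} = u^{2}$
$F = 81$ ($F = 9^{2} = 81$)
$\left(F + z{\left(R{\left(3 \right)} \right)}\right)^{2} = \left(81 + \left(-11 + 3\right)\right)^{2} = \left(81 - 8\right)^{2} = 73^{2} = 5329$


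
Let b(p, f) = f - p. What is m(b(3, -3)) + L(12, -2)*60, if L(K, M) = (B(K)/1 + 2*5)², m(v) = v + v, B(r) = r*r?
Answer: 1422948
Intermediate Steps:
B(r) = r²
m(v) = 2*v
L(K, M) = (10 + K²)² (L(K, M) = (K²/1 + 2*5)² = (K²*1 + 10)² = (K² + 10)² = (10 + K²)²)
m(b(3, -3)) + L(12, -2)*60 = 2*(-3 - 1*3) + (10 + 12²)²*60 = 2*(-3 - 3) + (10 + 144)²*60 = 2*(-6) + 154²*60 = -12 + 23716*60 = -12 + 1422960 = 1422948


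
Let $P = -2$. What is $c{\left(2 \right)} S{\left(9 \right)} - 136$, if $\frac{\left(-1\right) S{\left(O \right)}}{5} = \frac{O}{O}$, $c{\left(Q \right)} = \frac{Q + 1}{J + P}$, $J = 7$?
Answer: $-139$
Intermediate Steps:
$c{\left(Q \right)} = \frac{1}{5} + \frac{Q}{5}$ ($c{\left(Q \right)} = \frac{Q + 1}{7 - 2} = \frac{1 + Q}{5} = \left(1 + Q\right) \frac{1}{5} = \frac{1}{5} + \frac{Q}{5}$)
$S{\left(O \right)} = -5$ ($S{\left(O \right)} = - 5 \frac{O}{O} = \left(-5\right) 1 = -5$)
$c{\left(2 \right)} S{\left(9 \right)} - 136 = \left(\frac{1}{5} + \frac{1}{5} \cdot 2\right) \left(-5\right) - 136 = \left(\frac{1}{5} + \frac{2}{5}\right) \left(-5\right) - 136 = \frac{3}{5} \left(-5\right) - 136 = -3 - 136 = -139$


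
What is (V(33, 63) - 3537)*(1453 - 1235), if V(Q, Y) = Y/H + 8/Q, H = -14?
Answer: -25475807/33 ≈ -7.7199e+5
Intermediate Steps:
V(Q, Y) = 8/Q - Y/14 (V(Q, Y) = Y/(-14) + 8/Q = Y*(-1/14) + 8/Q = -Y/14 + 8/Q = 8/Q - Y/14)
(V(33, 63) - 3537)*(1453 - 1235) = ((8/33 - 1/14*63) - 3537)*(1453 - 1235) = ((8*(1/33) - 9/2) - 3537)*218 = ((8/33 - 9/2) - 3537)*218 = (-281/66 - 3537)*218 = -233723/66*218 = -25475807/33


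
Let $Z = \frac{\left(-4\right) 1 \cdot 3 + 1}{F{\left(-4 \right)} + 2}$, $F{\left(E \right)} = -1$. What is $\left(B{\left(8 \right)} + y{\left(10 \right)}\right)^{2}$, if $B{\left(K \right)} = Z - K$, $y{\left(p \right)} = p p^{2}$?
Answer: $962361$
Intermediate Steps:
$Z = -11$ ($Z = \frac{\left(-4\right) 1 \cdot 3 + 1}{-1 + 2} = \frac{\left(-4\right) 3 + 1}{1} = \left(-12 + 1\right) 1 = \left(-11\right) 1 = -11$)
$y{\left(p \right)} = p^{3}$
$B{\left(K \right)} = -11 - K$
$\left(B{\left(8 \right)} + y{\left(10 \right)}\right)^{2} = \left(\left(-11 - 8\right) + 10^{3}\right)^{2} = \left(\left(-11 - 8\right) + 1000\right)^{2} = \left(-19 + 1000\right)^{2} = 981^{2} = 962361$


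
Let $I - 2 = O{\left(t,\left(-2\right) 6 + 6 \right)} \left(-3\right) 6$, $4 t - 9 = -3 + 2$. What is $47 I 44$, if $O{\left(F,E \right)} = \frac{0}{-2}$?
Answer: $4136$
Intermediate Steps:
$t = 2$ ($t = \frac{9}{4} + \frac{-3 + 2}{4} = \frac{9}{4} + \frac{1}{4} \left(-1\right) = \frac{9}{4} - \frac{1}{4} = 2$)
$O{\left(F,E \right)} = 0$ ($O{\left(F,E \right)} = 0 \left(- \frac{1}{2}\right) = 0$)
$I = 2$ ($I = 2 + 0 \left(-3\right) 6 = 2 + 0 \cdot 6 = 2 + 0 = 2$)
$47 I 44 = 47 \cdot 2 \cdot 44 = 94 \cdot 44 = 4136$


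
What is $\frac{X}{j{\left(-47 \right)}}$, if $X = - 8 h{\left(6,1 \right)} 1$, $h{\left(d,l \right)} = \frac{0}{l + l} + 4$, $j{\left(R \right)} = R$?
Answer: $\frac{32}{47} \approx 0.68085$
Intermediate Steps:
$h{\left(d,l \right)} = 4$ ($h{\left(d,l \right)} = \frac{0}{2 l} + 4 = 0 \frac{1}{2 l} + 4 = 0 + 4 = 4$)
$X = -32$ ($X = \left(-8\right) 4 \cdot 1 = \left(-32\right) 1 = -32$)
$\frac{X}{j{\left(-47 \right)}} = - \frac{32}{-47} = \left(-32\right) \left(- \frac{1}{47}\right) = \frac{32}{47}$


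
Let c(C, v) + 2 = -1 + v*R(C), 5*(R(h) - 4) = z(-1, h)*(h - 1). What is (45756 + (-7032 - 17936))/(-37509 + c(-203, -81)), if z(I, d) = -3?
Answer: -25985/59688 ≈ -0.43535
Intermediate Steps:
R(h) = 23/5 - 3*h/5 (R(h) = 4 + (-3*(h - 1))/5 = 4 + (-3*(-1 + h))/5 = 4 + (3 - 3*h)/5 = 4 + (⅗ - 3*h/5) = 23/5 - 3*h/5)
c(C, v) = -3 + v*(23/5 - 3*C/5) (c(C, v) = -2 + (-1 + v*(23/5 - 3*C/5)) = -3 + v*(23/5 - 3*C/5))
(45756 + (-7032 - 17936))/(-37509 + c(-203, -81)) = (45756 + (-7032 - 17936))/(-37509 + (-3 + (⅕)*(-81)*(23 - 3*(-203)))) = (45756 - 24968)/(-37509 + (-3 + (⅕)*(-81)*(23 + 609))) = 20788/(-37509 + (-3 + (⅕)*(-81)*632)) = 20788/(-37509 + (-3 - 51192/5)) = 20788/(-37509 - 51207/5) = 20788/(-238752/5) = 20788*(-5/238752) = -25985/59688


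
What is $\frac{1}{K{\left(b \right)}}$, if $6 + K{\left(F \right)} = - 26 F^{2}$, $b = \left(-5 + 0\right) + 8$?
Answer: $- \frac{1}{240} \approx -0.0041667$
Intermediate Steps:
$b = 3$ ($b = -5 + 8 = 3$)
$K{\left(F \right)} = -6 - 26 F^{2}$
$\frac{1}{K{\left(b \right)}} = \frac{1}{-6 - 26 \cdot 3^{2}} = \frac{1}{-6 - 234} = \frac{1}{-240} = - \frac{1}{240}$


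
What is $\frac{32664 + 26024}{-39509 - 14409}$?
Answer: $- \frac{29344}{26959} \approx -1.0885$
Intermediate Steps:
$\frac{32664 + 26024}{-39509 - 14409} = \frac{58688}{-53918} = 58688 \left(- \frac{1}{53918}\right) = - \frac{29344}{26959}$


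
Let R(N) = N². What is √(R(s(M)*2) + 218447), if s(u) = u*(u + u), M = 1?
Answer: √218463 ≈ 467.40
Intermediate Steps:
s(u) = 2*u² (s(u) = u*(2*u) = 2*u²)
√(R(s(M)*2) + 218447) = √(((2*1²)*2)² + 218447) = √(((2*1)*2)² + 218447) = √((2*2)² + 218447) = √(4² + 218447) = √(16 + 218447) = √218463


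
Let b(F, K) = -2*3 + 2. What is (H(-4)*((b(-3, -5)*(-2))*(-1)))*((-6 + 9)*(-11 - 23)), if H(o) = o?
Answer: -3264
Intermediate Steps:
b(F, K) = -4 (b(F, K) = -6 + 2 = -4)
(H(-4)*((b(-3, -5)*(-2))*(-1)))*((-6 + 9)*(-11 - 23)) = (-4*(-4*(-2))*(-1))*((-6 + 9)*(-11 - 23)) = (-32*(-1))*(3*(-34)) = -4*(-8)*(-102) = 32*(-102) = -3264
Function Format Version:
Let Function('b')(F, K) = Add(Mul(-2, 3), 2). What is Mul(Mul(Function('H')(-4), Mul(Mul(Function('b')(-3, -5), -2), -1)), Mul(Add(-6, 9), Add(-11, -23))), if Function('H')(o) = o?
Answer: -3264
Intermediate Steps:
Function('b')(F, K) = -4 (Function('b')(F, K) = Add(-6, 2) = -4)
Mul(Mul(Function('H')(-4), Mul(Mul(Function('b')(-3, -5), -2), -1)), Mul(Add(-6, 9), Add(-11, -23))) = Mul(Mul(-4, Mul(Mul(-4, -2), -1)), Mul(Add(-6, 9), Add(-11, -23))) = Mul(Mul(-4, Mul(8, -1)), Mul(3, -34)) = Mul(Mul(-4, -8), -102) = Mul(32, -102) = -3264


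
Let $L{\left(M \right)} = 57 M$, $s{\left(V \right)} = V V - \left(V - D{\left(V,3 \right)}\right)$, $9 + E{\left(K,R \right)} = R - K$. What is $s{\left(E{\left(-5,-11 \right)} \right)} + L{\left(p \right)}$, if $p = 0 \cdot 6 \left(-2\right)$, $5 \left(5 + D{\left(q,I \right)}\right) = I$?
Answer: $\frac{1178}{5} \approx 235.6$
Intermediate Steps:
$E{\left(K,R \right)} = -9 + R - K$ ($E{\left(K,R \right)} = -9 - \left(K - R\right) = -9 + R - K$)
$D{\left(q,I \right)} = -5 + \frac{I}{5}$
$s{\left(V \right)} = - \frac{22}{5} + V^{2} - V$ ($s{\left(V \right)} = V V - \left(\frac{22}{5} + V\right) = V^{2} - \left(\frac{22}{5} + V\right) = - \frac{22}{5} + V^{2} - V$)
$p = 0$ ($p = 0 \left(-2\right) = 0$)
$s{\left(E{\left(-5,-11 \right)} \right)} + L{\left(p \right)} = \left(- \frac{22}{5} + \left(-9 - 11 - -5\right)^{2} - \left(-9 - 11 - -5\right)\right) + 57 \cdot 0 = \left(- \frac{22}{5} + \left(-9 - 11 + 5\right)^{2} - \left(-9 - 11 + 5\right)\right) + 0 = \left(- \frac{22}{5} + \left(-15\right)^{2} - -15\right) + 0 = \left(- \frac{22}{5} + 225 + 15\right) + 0 = \frac{1178}{5} + 0 = \frac{1178}{5}$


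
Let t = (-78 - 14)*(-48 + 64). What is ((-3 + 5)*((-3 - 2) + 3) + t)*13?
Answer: -19188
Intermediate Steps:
t = -1472 (t = -92*16 = -1472)
((-3 + 5)*((-3 - 2) + 3) + t)*13 = ((-3 + 5)*((-3 - 2) + 3) - 1472)*13 = (2*(-5 + 3) - 1472)*13 = (2*(-2) - 1472)*13 = (-4 - 1472)*13 = -1476*13 = -19188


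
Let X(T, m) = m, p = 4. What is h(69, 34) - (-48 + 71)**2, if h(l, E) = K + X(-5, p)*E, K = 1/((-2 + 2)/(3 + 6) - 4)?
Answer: -1573/4 ≈ -393.25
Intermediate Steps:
K = -1/4 (K = 1/(0/9 - 4) = 1/(0*(1/9) - 4) = 1/(0 - 4) = 1/(-4) = -1/4 ≈ -0.25000)
h(l, E) = -1/4 + 4*E
h(69, 34) - (-48 + 71)**2 = (-1/4 + 4*34) - (-48 + 71)**2 = (-1/4 + 136) - 1*23**2 = 543/4 - 1*529 = 543/4 - 529 = -1573/4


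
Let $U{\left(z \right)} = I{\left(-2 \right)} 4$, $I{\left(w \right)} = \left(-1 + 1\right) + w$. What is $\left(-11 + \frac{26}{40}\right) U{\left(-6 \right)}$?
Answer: $\frac{414}{5} \approx 82.8$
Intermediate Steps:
$I{\left(w \right)} = w$ ($I{\left(w \right)} = 0 + w = w$)
$U{\left(z \right)} = -8$ ($U{\left(z \right)} = \left(-2\right) 4 = -8$)
$\left(-11 + \frac{26}{40}\right) U{\left(-6 \right)} = \left(-11 + \frac{26}{40}\right) \left(-8\right) = \left(-11 + 26 \cdot \frac{1}{40}\right) \left(-8\right) = \left(-11 + \frac{13}{20}\right) \left(-8\right) = \left(- \frac{207}{20}\right) \left(-8\right) = \frac{414}{5}$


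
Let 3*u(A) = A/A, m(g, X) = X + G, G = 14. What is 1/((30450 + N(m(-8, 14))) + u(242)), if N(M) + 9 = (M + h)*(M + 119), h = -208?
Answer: 3/11944 ≈ 0.00025117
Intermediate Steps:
m(g, X) = 14 + X (m(g, X) = X + 14 = 14 + X)
u(A) = 1/3 (u(A) = (A/A)/3 = (1/3)*1 = 1/3)
N(M) = -9 + (-208 + M)*(119 + M) (N(M) = -9 + (M - 208)*(M + 119) = -9 + (-208 + M)*(119 + M))
1/((30450 + N(m(-8, 14))) + u(242)) = 1/((30450 + (-24761 + (14 + 14)**2 - 89*(14 + 14))) + 1/3) = 1/((30450 + (-24761 + 28**2 - 89*28)) + 1/3) = 1/((30450 + (-24761 + 784 - 2492)) + 1/3) = 1/((30450 - 26469) + 1/3) = 1/(3981 + 1/3) = 1/(11944/3) = 3/11944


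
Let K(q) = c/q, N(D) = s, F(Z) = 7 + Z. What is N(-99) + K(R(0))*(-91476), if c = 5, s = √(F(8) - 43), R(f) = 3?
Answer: -152460 + 2*I*√7 ≈ -1.5246e+5 + 5.2915*I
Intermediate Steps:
s = 2*I*√7 (s = √((7 + 8) - 43) = √(15 - 43) = √(-28) = 2*I*√7 ≈ 5.2915*I)
N(D) = 2*I*√7
K(q) = 5/q
N(-99) + K(R(0))*(-91476) = 2*I*√7 + (5/3)*(-91476) = 2*I*√7 - 152460 = -152460 + 2*I*√7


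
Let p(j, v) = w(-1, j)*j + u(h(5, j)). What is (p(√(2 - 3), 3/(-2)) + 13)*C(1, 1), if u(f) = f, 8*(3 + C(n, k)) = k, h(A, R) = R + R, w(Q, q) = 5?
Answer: -299/8 - 161*I/8 ≈ -37.375 - 20.125*I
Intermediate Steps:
h(A, R) = 2*R
C(n, k) = -3 + k/8
p(j, v) = 7*j (p(j, v) = 5*j + 2*j = 7*j)
(p(√(2 - 3), 3/(-2)) + 13)*C(1, 1) = (7*√(2 - 3) + 13)*(-3 + (⅛)*1) = (7*√(-1) + 13)*(-3 + ⅛) = (7*I + 13)*(-23/8) = (13 + 7*I)*(-23/8) = -299/8 - 161*I/8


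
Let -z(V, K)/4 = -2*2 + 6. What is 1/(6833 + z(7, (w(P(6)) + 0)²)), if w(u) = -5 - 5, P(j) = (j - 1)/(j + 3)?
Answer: 1/6825 ≈ 0.00014652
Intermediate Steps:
P(j) = (-1 + j)/(3 + j)
w(u) = -10
z(V, K) = -8 (z(V, K) = -4*(-2*2 + 6) = -4*(-4 + 6) = -4*2 = -8)
1/(6833 + z(7, (w(P(6)) + 0)²)) = 1/(6833 - 8) = 1/6825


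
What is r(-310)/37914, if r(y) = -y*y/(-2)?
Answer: 24025/18957 ≈ 1.2673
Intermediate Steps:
r(y) = y²/2 (r(y) = -y*y*(-½) = -y*(-y/2) = -(-1)*y²/2 = y²/2)
r(-310)/37914 = ((½)*(-310)²)/37914 = ((½)*96100)*(1/37914) = 48050*(1/37914) = 24025/18957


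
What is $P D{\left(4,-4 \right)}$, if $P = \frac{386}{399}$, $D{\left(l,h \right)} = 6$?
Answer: $\frac{772}{133} \approx 5.8045$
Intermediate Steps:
$P = \frac{386}{399}$ ($P = 386 \cdot \frac{1}{399} = \frac{386}{399} \approx 0.96742$)
$P D{\left(4,-4 \right)} = \frac{386}{399} \cdot 6 = \frac{772}{133}$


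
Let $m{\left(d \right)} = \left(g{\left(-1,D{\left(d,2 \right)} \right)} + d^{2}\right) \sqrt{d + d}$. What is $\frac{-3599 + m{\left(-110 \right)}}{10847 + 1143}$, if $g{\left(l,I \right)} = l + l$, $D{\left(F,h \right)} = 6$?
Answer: $- \frac{3599}{11990} + \frac{12098 i \sqrt{55}}{5995} \approx -0.30017 + 14.966 i$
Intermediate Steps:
$g{\left(l,I \right)} = 2 l$
$m{\left(d \right)} = \sqrt{2} \sqrt{d} \left(-2 + d^{2}\right)$ ($m{\left(d \right)} = \left(2 \left(-1\right) + d^{2}\right) \sqrt{d + d} = \left(-2 + d^{2}\right) \sqrt{2 d} = \left(-2 + d^{2}\right) \sqrt{2} \sqrt{d} = \sqrt{2} \sqrt{d} \left(-2 + d^{2}\right)$)
$\frac{-3599 + m{\left(-110 \right)}}{10847 + 1143} = \frac{-3599 + \sqrt{2} \sqrt{-110} \left(-2 + \left(-110\right)^{2}\right)}{10847 + 1143} = \frac{-3599 + \sqrt{2} i \sqrt{110} \left(-2 + 12100\right)}{11990} = \left(-3599 + \sqrt{2} i \sqrt{110} \cdot 12098\right) \frac{1}{11990} = \left(-3599 + 24196 i \sqrt{55}\right) \frac{1}{11990} = - \frac{3599}{11990} + \frac{12098 i \sqrt{55}}{5995}$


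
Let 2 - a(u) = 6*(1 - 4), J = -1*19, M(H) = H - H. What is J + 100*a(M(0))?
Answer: 1981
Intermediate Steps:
M(H) = 0
J = -19
a(u) = 20 (a(u) = 2 - 6*(1 - 4) = 2 - 6*(-3) = 2 - 1*(-18) = 2 + 18 = 20)
J + 100*a(M(0)) = -19 + 100*20 = -19 + 2000 = 1981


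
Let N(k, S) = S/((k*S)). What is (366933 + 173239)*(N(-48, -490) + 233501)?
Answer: 1513568291021/12 ≈ 1.2613e+11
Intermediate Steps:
N(k, S) = 1/k (N(k, S) = S/((S*k)) = S*(1/(S*k)) = 1/k)
(366933 + 173239)*(N(-48, -490) + 233501) = (366933 + 173239)*(1/(-48) + 233501) = 540172*(-1/48 + 233501) = 540172*(11208047/48) = 1513568291021/12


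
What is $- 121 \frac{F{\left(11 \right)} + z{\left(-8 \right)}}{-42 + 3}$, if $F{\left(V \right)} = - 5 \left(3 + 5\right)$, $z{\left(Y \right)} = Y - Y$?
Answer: $- \frac{4840}{39} \approx -124.1$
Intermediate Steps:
$z{\left(Y \right)} = 0$
$F{\left(V \right)} = -40$ ($F{\left(V \right)} = \left(-5\right) 8 = -40$)
$- 121 \frac{F{\left(11 \right)} + z{\left(-8 \right)}}{-42 + 3} = - 121 \frac{-40 + 0}{-42 + 3} = - 121 \left(- \frac{40}{-39}\right) = - 121 \left(\left(-40\right) \left(- \frac{1}{39}\right)\right) = \left(-121\right) \frac{40}{39} = - \frac{4840}{39}$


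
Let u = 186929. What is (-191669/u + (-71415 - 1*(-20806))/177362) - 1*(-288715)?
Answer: 9572042901165131/33154101298 ≈ 2.8871e+5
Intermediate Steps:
(-191669/u + (-71415 - 1*(-20806))/177362) - 1*(-288715) = (-191669/186929 + (-71415 - 1*(-20806))/177362) - 1*(-288715) = (-191669*1/186929 + (-71415 + 20806)*(1/177362)) + 288715 = (-191669/186929 - 50609*1/177362) + 288715 = (-191669/186929 - 50609/177362) + 288715 = -43455086939/33154101298 + 288715 = 9572042901165131/33154101298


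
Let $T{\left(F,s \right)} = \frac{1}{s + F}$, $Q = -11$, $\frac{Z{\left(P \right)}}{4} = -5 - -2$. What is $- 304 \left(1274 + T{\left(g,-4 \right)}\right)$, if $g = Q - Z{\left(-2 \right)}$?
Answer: $- \frac{1161584}{3} \approx -3.8719 \cdot 10^{5}$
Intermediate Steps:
$Z{\left(P \right)} = -12$ ($Z{\left(P \right)} = 4 \left(-5 - -2\right) = 4 \left(-5 + 2\right) = 4 \left(-3\right) = -12$)
$g = 1$ ($g = -11 - -12 = -11 + 12 = 1$)
$T{\left(F,s \right)} = \frac{1}{F + s}$
$- 304 \left(1274 + T{\left(g,-4 \right)}\right) = - 304 \left(1274 + \frac{1}{1 - 4}\right) = - 304 \left(1274 + \frac{1}{-3}\right) = - 304 \left(1274 - \frac{1}{3}\right) = \left(-304\right) \frac{3821}{3} = - \frac{1161584}{3}$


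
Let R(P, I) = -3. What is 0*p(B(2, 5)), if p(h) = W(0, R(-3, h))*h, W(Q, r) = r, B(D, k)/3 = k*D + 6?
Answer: 0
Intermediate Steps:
B(D, k) = 18 + 3*D*k (B(D, k) = 3*(k*D + 6) = 3*(D*k + 6) = 3*(6 + D*k) = 18 + 3*D*k)
p(h) = -3*h
0*p(B(2, 5)) = 0*(-3*(18 + 3*2*5)) = 0*(-3*(18 + 30)) = 0*(-3*48) = 0*(-144) = 0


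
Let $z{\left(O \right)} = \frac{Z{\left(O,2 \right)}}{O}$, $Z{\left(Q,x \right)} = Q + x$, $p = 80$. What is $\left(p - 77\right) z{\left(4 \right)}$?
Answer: $\frac{9}{2} \approx 4.5$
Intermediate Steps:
$z{\left(O \right)} = \frac{2 + O}{O}$ ($z{\left(O \right)} = \frac{O + 2}{O} = \frac{2 + O}{O}$)
$\left(p - 77\right) z{\left(4 \right)} = \left(80 - 77\right) \frac{2 + 4}{4} = 3 \cdot \frac{1}{4} \cdot 6 = 3 \cdot \frac{3}{2} = \frac{9}{2}$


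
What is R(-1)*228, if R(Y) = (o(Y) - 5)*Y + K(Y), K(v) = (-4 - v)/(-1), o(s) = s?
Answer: 2052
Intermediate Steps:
K(v) = 4 + v (K(v) = (-4 - v)*(-1) = 4 + v)
R(Y) = 4 + Y + Y*(-5 + Y) (R(Y) = (Y - 5)*Y + (4 + Y) = (-5 + Y)*Y + (4 + Y) = Y*(-5 + Y) + (4 + Y) = 4 + Y + Y*(-5 + Y))
R(-1)*228 = (4 + (-1)² - 4*(-1))*228 = (4 + 1 + 4)*228 = 9*228 = 2052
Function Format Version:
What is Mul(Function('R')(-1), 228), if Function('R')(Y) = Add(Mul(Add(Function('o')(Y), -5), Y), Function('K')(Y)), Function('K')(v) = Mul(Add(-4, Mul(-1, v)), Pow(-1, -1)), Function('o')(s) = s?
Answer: 2052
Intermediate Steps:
Function('K')(v) = Add(4, v) (Function('K')(v) = Mul(Add(-4, Mul(-1, v)), -1) = Add(4, v))
Function('R')(Y) = Add(4, Y, Mul(Y, Add(-5, Y))) (Function('R')(Y) = Add(Mul(Add(Y, -5), Y), Add(4, Y)) = Add(Mul(Add(-5, Y), Y), Add(4, Y)) = Add(Mul(Y, Add(-5, Y)), Add(4, Y)) = Add(4, Y, Mul(Y, Add(-5, Y))))
Mul(Function('R')(-1), 228) = Mul(Add(4, Pow(-1, 2), Mul(-4, -1)), 228) = Mul(Add(4, 1, 4), 228) = Mul(9, 228) = 2052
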